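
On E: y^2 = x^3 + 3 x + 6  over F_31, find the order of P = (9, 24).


Compute successive multiples of P until we hit O:
  1P = (9, 24)
  2P = (1, 17)
  3P = (30, 8)
  4P = (2, 12)
  5P = (28, 1)
  6P = (22, 26)
  7P = (18, 8)
  8P = (24, 13)
  ... (continuing to 33P)
  33P = O

ord(P) = 33


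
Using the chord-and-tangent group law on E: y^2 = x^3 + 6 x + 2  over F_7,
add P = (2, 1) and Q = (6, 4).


P != Q, so use the chord formula.
s = (y2 - y1) / (x2 - x1) = (3) / (4) mod 7 = 6
x3 = s^2 - x1 - x2 mod 7 = 6^2 - 2 - 6 = 0
y3 = s (x1 - x3) - y1 mod 7 = 6 * (2 - 0) - 1 = 4

P + Q = (0, 4)


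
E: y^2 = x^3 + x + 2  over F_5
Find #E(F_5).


For each x in F_5, count y with y^2 = x^3 + 1 x + 2 mod 5:
  x = 1: RHS = 4, y in [2, 3]  -> 2 point(s)
  x = 4: RHS = 0, y in [0]  -> 1 point(s)
Affine points: 3. Add the point at infinity: total = 4.

#E(F_5) = 4


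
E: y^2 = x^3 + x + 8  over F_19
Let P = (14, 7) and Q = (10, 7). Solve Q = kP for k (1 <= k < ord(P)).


Enumerate multiples of P until we hit Q = (10, 7):
  1P = (14, 7)
  2P = (10, 12)
  3P = (12, 0)
  4P = (10, 7)
Match found at i = 4.

k = 4


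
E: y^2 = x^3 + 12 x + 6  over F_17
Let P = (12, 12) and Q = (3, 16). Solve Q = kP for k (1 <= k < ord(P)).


Enumerate multiples of P until we hit Q = (3, 16):
  1P = (12, 12)
  2P = (8, 11)
  3P = (13, 9)
  4P = (1, 6)
  5P = (5, 15)
  6P = (4, 4)
  7P = (2, 15)
  8P = (7, 12)
  9P = (15, 5)
  10P = (3, 1)
  11P = (10, 15)
  12P = (10, 2)
  13P = (3, 16)
Match found at i = 13.

k = 13


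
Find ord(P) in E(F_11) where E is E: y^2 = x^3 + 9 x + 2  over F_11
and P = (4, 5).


Compute successive multiples of P until we hit O:
  1P = (4, 5)
  2P = (7, 1)
  3P = (3, 1)
  4P = (9, 8)
  5P = (1, 10)
  6P = (10, 5)
  7P = (8, 6)
  8P = (8, 5)
  ... (continuing to 15P)
  15P = O

ord(P) = 15


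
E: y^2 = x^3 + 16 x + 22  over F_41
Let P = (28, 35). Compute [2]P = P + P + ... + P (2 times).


k = 2 = 10_2 (binary, LSB first: 01)
Double-and-add from P = (28, 35):
  bit 0 = 0: acc unchanged = O
  bit 1 = 1: acc = O + (21, 5) = (21, 5)

2P = (21, 5)


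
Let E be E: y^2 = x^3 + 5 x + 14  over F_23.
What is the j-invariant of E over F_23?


Delta = -16(4 a^3 + 27 b^2) mod 23 = 18
-1728 * (4 a)^3 = -1728 * (4*5)^3 mod 23 = 12
j = 12 * 18^(-1) mod 23 = 16

j = 16 (mod 23)


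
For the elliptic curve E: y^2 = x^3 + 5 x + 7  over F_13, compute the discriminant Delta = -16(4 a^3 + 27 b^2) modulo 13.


4 a^3 + 27 b^2 = 4*5^3 + 27*7^2 = 500 + 1323 = 1823
Delta = -16 * (1823) = -29168
Delta mod 13 = 4

Delta = 4 (mod 13)


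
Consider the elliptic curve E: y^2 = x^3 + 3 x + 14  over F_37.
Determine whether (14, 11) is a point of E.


Check whether y^2 = x^3 + 3 x + 14 (mod 37) for (x, y) = (14, 11).
LHS: y^2 = 11^2 mod 37 = 10
RHS: x^3 + 3 x + 14 = 14^3 + 3*14 + 14 mod 37 = 25
LHS != RHS

No, not on the curve


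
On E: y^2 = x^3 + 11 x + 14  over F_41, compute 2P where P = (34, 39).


Doubling: s = (3 x1^2 + a) / (2 y1)
s = (3*34^2 + 11) / (2*39) mod 41 = 22
x3 = s^2 - 2 x1 mod 41 = 22^2 - 2*34 = 6
y3 = s (x1 - x3) - y1 mod 41 = 22 * (34 - 6) - 39 = 3

2P = (6, 3)


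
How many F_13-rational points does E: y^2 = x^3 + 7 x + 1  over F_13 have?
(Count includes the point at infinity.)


For each x in F_13, count y with y^2 = x^3 + 7 x + 1 mod 13:
  x = 0: RHS = 1, y in [1, 12]  -> 2 point(s)
  x = 1: RHS = 9, y in [3, 10]  -> 2 point(s)
  x = 2: RHS = 10, y in [6, 7]  -> 2 point(s)
  x = 3: RHS = 10, y in [6, 7]  -> 2 point(s)
  x = 6: RHS = 12, y in [5, 8]  -> 2 point(s)
  x = 7: RHS = 3, y in [4, 9]  -> 2 point(s)
  x = 8: RHS = 10, y in [6, 7]  -> 2 point(s)
  x = 9: RHS = 0, y in [0]  -> 1 point(s)
Affine points: 15. Add the point at infinity: total = 16.

#E(F_13) = 16


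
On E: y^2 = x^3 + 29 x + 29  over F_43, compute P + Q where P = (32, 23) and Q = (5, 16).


P != Q, so use the chord formula.
s = (y2 - y1) / (x2 - x1) = (36) / (16) mod 43 = 13
x3 = s^2 - x1 - x2 mod 43 = 13^2 - 32 - 5 = 3
y3 = s (x1 - x3) - y1 mod 43 = 13 * (32 - 3) - 23 = 10

P + Q = (3, 10)


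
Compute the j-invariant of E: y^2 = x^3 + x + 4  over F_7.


Delta = -16(4 a^3 + 27 b^2) mod 7 = 3
-1728 * (4 a)^3 = -1728 * (4*1)^3 mod 7 = 1
j = 1 * 3^(-1) mod 7 = 5

j = 5 (mod 7)


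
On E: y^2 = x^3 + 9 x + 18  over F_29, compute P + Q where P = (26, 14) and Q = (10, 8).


P != Q, so use the chord formula.
s = (y2 - y1) / (x2 - x1) = (23) / (13) mod 29 = 4
x3 = s^2 - x1 - x2 mod 29 = 4^2 - 26 - 10 = 9
y3 = s (x1 - x3) - y1 mod 29 = 4 * (26 - 9) - 14 = 25

P + Q = (9, 25)


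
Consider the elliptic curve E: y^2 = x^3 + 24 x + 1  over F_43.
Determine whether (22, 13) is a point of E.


Check whether y^2 = x^3 + 24 x + 1 (mod 43) for (x, y) = (22, 13).
LHS: y^2 = 13^2 mod 43 = 40
RHS: x^3 + 24 x + 1 = 22^3 + 24*22 + 1 mod 43 = 40
LHS = RHS

Yes, on the curve


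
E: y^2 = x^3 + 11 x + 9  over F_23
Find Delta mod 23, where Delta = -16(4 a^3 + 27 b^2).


4 a^3 + 27 b^2 = 4*11^3 + 27*9^2 = 5324 + 2187 = 7511
Delta = -16 * (7511) = -120176
Delta mod 23 = 22

Delta = 22 (mod 23)


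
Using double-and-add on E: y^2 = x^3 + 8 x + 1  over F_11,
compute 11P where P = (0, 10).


k = 11 = 1011_2 (binary, LSB first: 1101)
Double-and-add from P = (0, 10):
  bit 0 = 1: acc = O + (0, 10) = (0, 10)
  bit 1 = 1: acc = (0, 10) + (5, 10) = (6, 1)
  bit 2 = 0: acc unchanged = (6, 1)
  bit 3 = 1: acc = (6, 1) + (2, 6) = (8, 7)

11P = (8, 7)


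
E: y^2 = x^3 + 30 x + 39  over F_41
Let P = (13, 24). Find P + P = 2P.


Doubling: s = (3 x1^2 + a) / (2 y1)
s = (3*13^2 + 30) / (2*24) mod 41 = 24
x3 = s^2 - 2 x1 mod 41 = 24^2 - 2*13 = 17
y3 = s (x1 - x3) - y1 mod 41 = 24 * (13 - 17) - 24 = 3

2P = (17, 3)


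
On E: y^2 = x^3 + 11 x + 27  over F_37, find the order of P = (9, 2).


Compute successive multiples of P until we hit O:
  1P = (9, 2)
  2P = (9, 35)
  3P = O

ord(P) = 3


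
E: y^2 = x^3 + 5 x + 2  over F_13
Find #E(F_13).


For each x in F_13, count y with y^2 = x^3 + 5 x + 2 mod 13:
  x = 5: RHS = 9, y in [3, 10]  -> 2 point(s)
  x = 6: RHS = 1, y in [1, 12]  -> 2 point(s)
  x = 7: RHS = 3, y in [4, 9]  -> 2 point(s)
  x = 9: RHS = 9, y in [3, 10]  -> 2 point(s)
  x = 10: RHS = 12, y in [5, 8]  -> 2 point(s)
  x = 11: RHS = 10, y in [6, 7]  -> 2 point(s)
  x = 12: RHS = 9, y in [3, 10]  -> 2 point(s)
Affine points: 14. Add the point at infinity: total = 15.

#E(F_13) = 15


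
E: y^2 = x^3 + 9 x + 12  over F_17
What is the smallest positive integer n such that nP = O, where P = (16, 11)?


Compute successive multiples of P until we hit O:
  1P = (16, 11)
  2P = (3, 10)
  3P = (14, 14)
  4P = (2, 2)
  5P = (8, 16)
  6P = (8, 1)
  7P = (2, 15)
  8P = (14, 3)
  ... (continuing to 11P)
  11P = O

ord(P) = 11


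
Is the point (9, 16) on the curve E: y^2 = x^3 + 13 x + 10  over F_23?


Check whether y^2 = x^3 + 13 x + 10 (mod 23) for (x, y) = (9, 16).
LHS: y^2 = 16^2 mod 23 = 3
RHS: x^3 + 13 x + 10 = 9^3 + 13*9 + 10 mod 23 = 5
LHS != RHS

No, not on the curve


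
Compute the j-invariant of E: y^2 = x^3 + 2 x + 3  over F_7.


Delta = -16(4 a^3 + 27 b^2) mod 7 = 3
-1728 * (4 a)^3 = -1728 * (4*2)^3 mod 7 = 1
j = 1 * 3^(-1) mod 7 = 5

j = 5 (mod 7)


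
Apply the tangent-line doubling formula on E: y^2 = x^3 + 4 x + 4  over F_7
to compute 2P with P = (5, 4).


Doubling: s = (3 x1^2 + a) / (2 y1)
s = (3*5^2 + 4) / (2*4) mod 7 = 2
x3 = s^2 - 2 x1 mod 7 = 2^2 - 2*5 = 1
y3 = s (x1 - x3) - y1 mod 7 = 2 * (5 - 1) - 4 = 4

2P = (1, 4)


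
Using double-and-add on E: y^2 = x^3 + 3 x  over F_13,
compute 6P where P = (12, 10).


k = 6 = 110_2 (binary, LSB first: 011)
Double-and-add from P = (12, 10):
  bit 0 = 0: acc unchanged = O
  bit 1 = 1: acc = O + (3, 7) = (3, 7)
  bit 2 = 1: acc = (3, 7) + (10, 4) = (10, 9)

6P = (10, 9)


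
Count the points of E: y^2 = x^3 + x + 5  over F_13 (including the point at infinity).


For each x in F_13, count y with y^2 = x^3 + 1 x + 5 mod 13:
  x = 3: RHS = 9, y in [3, 10]  -> 2 point(s)
  x = 7: RHS = 4, y in [2, 11]  -> 2 point(s)
  x = 10: RHS = 1, y in [1, 12]  -> 2 point(s)
  x = 12: RHS = 3, y in [4, 9]  -> 2 point(s)
Affine points: 8. Add the point at infinity: total = 9.

#E(F_13) = 9


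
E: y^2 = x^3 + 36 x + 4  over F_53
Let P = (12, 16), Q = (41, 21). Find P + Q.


P != Q, so use the chord formula.
s = (y2 - y1) / (x2 - x1) = (5) / (29) mod 53 = 2
x3 = s^2 - x1 - x2 mod 53 = 2^2 - 12 - 41 = 4
y3 = s (x1 - x3) - y1 mod 53 = 2 * (12 - 4) - 16 = 0

P + Q = (4, 0)


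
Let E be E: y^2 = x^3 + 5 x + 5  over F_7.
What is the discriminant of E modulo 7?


4 a^3 + 27 b^2 = 4*5^3 + 27*5^2 = 500 + 675 = 1175
Delta = -16 * (1175) = -18800
Delta mod 7 = 2

Delta = 2 (mod 7)


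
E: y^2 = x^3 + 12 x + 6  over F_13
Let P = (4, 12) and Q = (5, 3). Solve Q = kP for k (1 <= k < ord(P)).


Enumerate multiples of P until we hit Q = (5, 3):
  1P = (4, 12)
  2P = (8, 4)
  3P = (5, 3)
Match found at i = 3.

k = 3


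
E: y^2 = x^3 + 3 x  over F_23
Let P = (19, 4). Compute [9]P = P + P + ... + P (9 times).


k = 9 = 1001_2 (binary, LSB first: 1001)
Double-and-add from P = (19, 4):
  bit 0 = 1: acc = O + (19, 4) = (19, 4)
  bit 1 = 0: acc unchanged = (19, 4)
  bit 2 = 0: acc unchanged = (19, 4)
  bit 3 = 1: acc = (19, 4) + (12, 19) = (21, 20)

9P = (21, 20)


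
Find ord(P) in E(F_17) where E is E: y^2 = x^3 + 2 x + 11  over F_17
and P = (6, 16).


Compute successive multiples of P until we hit O:
  1P = (6, 16)
  2P = (4, 10)
  3P = (16, 5)
  4P = (11, 15)
  5P = (15, 13)
  6P = (15, 4)
  7P = (11, 2)
  8P = (16, 12)
  ... (continuing to 11P)
  11P = O

ord(P) = 11


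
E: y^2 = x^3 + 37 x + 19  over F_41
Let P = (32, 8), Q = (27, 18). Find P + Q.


P != Q, so use the chord formula.
s = (y2 - y1) / (x2 - x1) = (10) / (36) mod 41 = 39
x3 = s^2 - x1 - x2 mod 41 = 39^2 - 32 - 27 = 27
y3 = s (x1 - x3) - y1 mod 41 = 39 * (32 - 27) - 8 = 23

P + Q = (27, 23)


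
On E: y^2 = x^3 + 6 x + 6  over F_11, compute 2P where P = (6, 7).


Doubling: s = (3 x1^2 + a) / (2 y1)
s = (3*6^2 + 6) / (2*7) mod 11 = 5
x3 = s^2 - 2 x1 mod 11 = 5^2 - 2*6 = 2
y3 = s (x1 - x3) - y1 mod 11 = 5 * (6 - 2) - 7 = 2

2P = (2, 2)


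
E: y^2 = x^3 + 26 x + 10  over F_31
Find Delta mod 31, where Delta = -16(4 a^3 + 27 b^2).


4 a^3 + 27 b^2 = 4*26^3 + 27*10^2 = 70304 + 2700 = 73004
Delta = -16 * (73004) = -1168064
Delta mod 31 = 16

Delta = 16 (mod 31)


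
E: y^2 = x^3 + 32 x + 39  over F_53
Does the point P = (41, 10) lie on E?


Check whether y^2 = x^3 + 32 x + 39 (mod 53) for (x, y) = (41, 10).
LHS: y^2 = 10^2 mod 53 = 47
RHS: x^3 + 32 x + 39 = 41^3 + 32*41 + 39 mod 53 = 47
LHS = RHS

Yes, on the curve


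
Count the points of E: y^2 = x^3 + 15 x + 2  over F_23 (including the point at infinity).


For each x in F_23, count y with y^2 = x^3 + 15 x + 2 mod 23:
  x = 0: RHS = 2, y in [5, 18]  -> 2 point(s)
  x = 1: RHS = 18, y in [8, 15]  -> 2 point(s)
  x = 5: RHS = 18, y in [8, 15]  -> 2 point(s)
  x = 6: RHS = 9, y in [3, 20]  -> 2 point(s)
  x = 7: RHS = 13, y in [6, 17]  -> 2 point(s)
  x = 8: RHS = 13, y in [6, 17]  -> 2 point(s)
  x = 10: RHS = 2, y in [5, 18]  -> 2 point(s)
  x = 11: RHS = 3, y in [7, 16]  -> 2 point(s)
  x = 12: RHS = 1, y in [1, 22]  -> 2 point(s)
  x = 13: RHS = 2, y in [5, 18]  -> 2 point(s)
  x = 14: RHS = 12, y in [9, 14]  -> 2 point(s)
  x = 17: RHS = 18, y in [8, 15]  -> 2 point(s)
  x = 18: RHS = 9, y in [3, 20]  -> 2 point(s)
  x = 19: RHS = 16, y in [4, 19]  -> 2 point(s)
  x = 22: RHS = 9, y in [3, 20]  -> 2 point(s)
Affine points: 30. Add the point at infinity: total = 31.

#E(F_23) = 31


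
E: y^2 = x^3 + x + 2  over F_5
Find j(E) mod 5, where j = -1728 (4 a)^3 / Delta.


Delta = -16(4 a^3 + 27 b^2) mod 5 = 3
-1728 * (4 a)^3 = -1728 * (4*1)^3 mod 5 = 3
j = 3 * 3^(-1) mod 5 = 1

j = 1 (mod 5)


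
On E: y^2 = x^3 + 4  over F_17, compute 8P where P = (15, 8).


k = 8 = 1000_2 (binary, LSB first: 0001)
Double-and-add from P = (15, 8):
  bit 0 = 0: acc unchanged = O
  bit 1 = 0: acc unchanged = O
  bit 2 = 0: acc unchanged = O
  bit 3 = 1: acc = O + (13, 5) = (13, 5)

8P = (13, 5)


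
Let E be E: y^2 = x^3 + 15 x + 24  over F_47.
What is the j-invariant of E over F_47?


Delta = -16(4 a^3 + 27 b^2) mod 47 = 45
-1728 * (4 a)^3 = -1728 * (4*15)^3 mod 47 = 9
j = 9 * 45^(-1) mod 47 = 19

j = 19 (mod 47)


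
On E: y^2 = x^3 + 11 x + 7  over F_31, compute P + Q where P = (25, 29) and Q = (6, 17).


P != Q, so use the chord formula.
s = (y2 - y1) / (x2 - x1) = (19) / (12) mod 31 = 30
x3 = s^2 - x1 - x2 mod 31 = 30^2 - 25 - 6 = 1
y3 = s (x1 - x3) - y1 mod 31 = 30 * (25 - 1) - 29 = 9

P + Q = (1, 9)


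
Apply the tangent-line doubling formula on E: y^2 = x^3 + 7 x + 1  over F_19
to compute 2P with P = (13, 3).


Doubling: s = (3 x1^2 + a) / (2 y1)
s = (3*13^2 + 7) / (2*3) mod 19 = 16
x3 = s^2 - 2 x1 mod 19 = 16^2 - 2*13 = 2
y3 = s (x1 - x3) - y1 mod 19 = 16 * (13 - 2) - 3 = 2

2P = (2, 2)


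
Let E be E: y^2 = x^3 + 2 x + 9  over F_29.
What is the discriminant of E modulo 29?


4 a^3 + 27 b^2 = 4*2^3 + 27*9^2 = 32 + 2187 = 2219
Delta = -16 * (2219) = -35504
Delta mod 29 = 21

Delta = 21 (mod 29)


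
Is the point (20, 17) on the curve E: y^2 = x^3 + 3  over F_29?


Check whether y^2 = x^3 + 0 x + 3 (mod 29) for (x, y) = (20, 17).
LHS: y^2 = 17^2 mod 29 = 28
RHS: x^3 + 0 x + 3 = 20^3 + 0*20 + 3 mod 29 = 28
LHS = RHS

Yes, on the curve


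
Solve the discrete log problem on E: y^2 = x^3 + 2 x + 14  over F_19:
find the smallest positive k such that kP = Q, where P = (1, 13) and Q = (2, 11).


Enumerate multiples of P until we hit Q = (2, 11):
  1P = (1, 13)
  2P = (2, 8)
  3P = (3, 16)
  4P = (3, 3)
  5P = (2, 11)
Match found at i = 5.

k = 5


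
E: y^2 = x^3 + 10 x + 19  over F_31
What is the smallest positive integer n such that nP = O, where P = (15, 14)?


Compute successive multiples of P until we hit O:
  1P = (15, 14)
  2P = (2, 4)
  3P = (30, 15)
  4P = (21, 29)
  5P = (9, 1)
  6P = (16, 20)
  7P = (5, 15)
  8P = (20, 2)
  ... (continuing to 36P)
  36P = O

ord(P) = 36


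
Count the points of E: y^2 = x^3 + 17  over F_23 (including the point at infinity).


For each x in F_23, count y with y^2 = x^3 + 0 x + 17 mod 23:
  x = 1: RHS = 18, y in [8, 15]  -> 2 point(s)
  x = 2: RHS = 2, y in [5, 18]  -> 2 point(s)
  x = 4: RHS = 12, y in [9, 14]  -> 2 point(s)
  x = 5: RHS = 4, y in [2, 21]  -> 2 point(s)
  x = 6: RHS = 3, y in [7, 16]  -> 2 point(s)
  x = 8: RHS = 0, y in [0]  -> 1 point(s)
  x = 13: RHS = 6, y in [11, 12]  -> 2 point(s)
  x = 14: RHS = 1, y in [1, 22]  -> 2 point(s)
  x = 17: RHS = 8, y in [10, 13]  -> 2 point(s)
  x = 20: RHS = 13, y in [6, 17]  -> 2 point(s)
  x = 21: RHS = 9, y in [3, 20]  -> 2 point(s)
  x = 22: RHS = 16, y in [4, 19]  -> 2 point(s)
Affine points: 23. Add the point at infinity: total = 24.

#E(F_23) = 24


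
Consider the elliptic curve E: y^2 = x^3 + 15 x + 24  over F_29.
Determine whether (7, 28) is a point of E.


Check whether y^2 = x^3 + 15 x + 24 (mod 29) for (x, y) = (7, 28).
LHS: y^2 = 28^2 mod 29 = 1
RHS: x^3 + 15 x + 24 = 7^3 + 15*7 + 24 mod 29 = 8
LHS != RHS

No, not on the curve


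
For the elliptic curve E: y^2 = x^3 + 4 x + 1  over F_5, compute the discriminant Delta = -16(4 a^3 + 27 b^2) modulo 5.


4 a^3 + 27 b^2 = 4*4^3 + 27*1^2 = 256 + 27 = 283
Delta = -16 * (283) = -4528
Delta mod 5 = 2

Delta = 2 (mod 5)


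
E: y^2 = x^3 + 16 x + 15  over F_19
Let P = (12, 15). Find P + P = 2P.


Doubling: s = (3 x1^2 + a) / (2 y1)
s = (3*12^2 + 16) / (2*15) mod 19 = 1
x3 = s^2 - 2 x1 mod 19 = 1^2 - 2*12 = 15
y3 = s (x1 - x3) - y1 mod 19 = 1 * (12 - 15) - 15 = 1

2P = (15, 1)


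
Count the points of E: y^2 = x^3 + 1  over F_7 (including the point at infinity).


For each x in F_7, count y with y^2 = x^3 + 0 x + 1 mod 7:
  x = 0: RHS = 1, y in [1, 6]  -> 2 point(s)
  x = 1: RHS = 2, y in [3, 4]  -> 2 point(s)
  x = 2: RHS = 2, y in [3, 4]  -> 2 point(s)
  x = 3: RHS = 0, y in [0]  -> 1 point(s)
  x = 4: RHS = 2, y in [3, 4]  -> 2 point(s)
  x = 5: RHS = 0, y in [0]  -> 1 point(s)
  x = 6: RHS = 0, y in [0]  -> 1 point(s)
Affine points: 11. Add the point at infinity: total = 12.

#E(F_7) = 12


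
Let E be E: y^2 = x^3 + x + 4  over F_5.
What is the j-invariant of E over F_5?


Delta = -16(4 a^3 + 27 b^2) mod 5 = 4
-1728 * (4 a)^3 = -1728 * (4*1)^3 mod 5 = 3
j = 3 * 4^(-1) mod 5 = 2

j = 2 (mod 5)


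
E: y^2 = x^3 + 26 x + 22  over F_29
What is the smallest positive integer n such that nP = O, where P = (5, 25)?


Compute successive multiples of P until we hit O:
  1P = (5, 25)
  2P = (13, 18)
  3P = (24, 17)
  4P = (25, 17)
  5P = (27, 7)
  6P = (19, 26)
  7P = (9, 12)
  8P = (2, 16)
  ... (continuing to 17P)
  17P = O

ord(P) = 17


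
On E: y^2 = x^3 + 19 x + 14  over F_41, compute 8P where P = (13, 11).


k = 8 = 1000_2 (binary, LSB first: 0001)
Double-and-add from P = (13, 11):
  bit 0 = 0: acc unchanged = O
  bit 1 = 0: acc unchanged = O
  bit 2 = 0: acc unchanged = O
  bit 3 = 1: acc = O + (15, 36) = (15, 36)

8P = (15, 36)


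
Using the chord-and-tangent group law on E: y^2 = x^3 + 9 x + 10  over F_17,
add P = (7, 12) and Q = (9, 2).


P != Q, so use the chord formula.
s = (y2 - y1) / (x2 - x1) = (7) / (2) mod 17 = 12
x3 = s^2 - x1 - x2 mod 17 = 12^2 - 7 - 9 = 9
y3 = s (x1 - x3) - y1 mod 17 = 12 * (7 - 9) - 12 = 15

P + Q = (9, 15)


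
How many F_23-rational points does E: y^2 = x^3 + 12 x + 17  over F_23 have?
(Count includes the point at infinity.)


For each x in F_23, count y with y^2 = x^3 + 12 x + 17 mod 23:
  x = 2: RHS = 3, y in [7, 16]  -> 2 point(s)
  x = 5: RHS = 18, y in [8, 15]  -> 2 point(s)
  x = 6: RHS = 6, y in [11, 12]  -> 2 point(s)
  x = 8: RHS = 4, y in [2, 21]  -> 2 point(s)
  x = 9: RHS = 3, y in [7, 16]  -> 2 point(s)
  x = 11: RHS = 8, y in [10, 13]  -> 2 point(s)
  x = 12: RHS = 3, y in [7, 16]  -> 2 point(s)
  x = 13: RHS = 1, y in [1, 22]  -> 2 point(s)
  x = 14: RHS = 8, y in [10, 13]  -> 2 point(s)
  x = 16: RHS = 4, y in [2, 21]  -> 2 point(s)
  x = 18: RHS = 16, y in [4, 19]  -> 2 point(s)
  x = 20: RHS = 0, y in [0]  -> 1 point(s)
  x = 21: RHS = 8, y in [10, 13]  -> 2 point(s)
  x = 22: RHS = 4, y in [2, 21]  -> 2 point(s)
Affine points: 27. Add the point at infinity: total = 28.

#E(F_23) = 28


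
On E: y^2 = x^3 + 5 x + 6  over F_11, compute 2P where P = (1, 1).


Doubling: s = (3 x1^2 + a) / (2 y1)
s = (3*1^2 + 5) / (2*1) mod 11 = 4
x3 = s^2 - 2 x1 mod 11 = 4^2 - 2*1 = 3
y3 = s (x1 - x3) - y1 mod 11 = 4 * (1 - 3) - 1 = 2

2P = (3, 2)


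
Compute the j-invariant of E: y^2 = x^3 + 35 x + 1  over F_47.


Delta = -16(4 a^3 + 27 b^2) mod 47 = 39
-1728 * (4 a)^3 = -1728 * (4*35)^3 mod 47 = 36
j = 36 * 39^(-1) mod 47 = 19

j = 19 (mod 47)


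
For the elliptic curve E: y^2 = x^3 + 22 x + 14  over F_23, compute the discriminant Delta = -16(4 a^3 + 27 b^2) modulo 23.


4 a^3 + 27 b^2 = 4*22^3 + 27*14^2 = 42592 + 5292 = 47884
Delta = -16 * (47884) = -766144
Delta mod 23 = 9

Delta = 9 (mod 23)


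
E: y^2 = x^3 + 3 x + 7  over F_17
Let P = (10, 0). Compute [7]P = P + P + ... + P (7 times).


k = 7 = 111_2 (binary, LSB first: 111)
Double-and-add from P = (10, 0):
  bit 0 = 1: acc = O + (10, 0) = (10, 0)
  bit 1 = 1: acc = (10, 0) + O = (10, 0)
  bit 2 = 1: acc = (10, 0) + O = (10, 0)

7P = (10, 0)


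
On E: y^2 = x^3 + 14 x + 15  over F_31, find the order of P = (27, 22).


Compute successive multiples of P until we hit O:
  1P = (27, 22)
  2P = (8, 9)
  3P = (6, 25)
  4P = (17, 12)
  5P = (19, 17)
  6P = (13, 10)
  7P = (24, 16)
  8P = (15, 2)
  ... (continuing to 19P)
  19P = O

ord(P) = 19


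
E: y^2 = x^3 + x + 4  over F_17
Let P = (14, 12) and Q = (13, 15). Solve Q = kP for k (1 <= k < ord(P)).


Enumerate multiples of P until we hit Q = (13, 15):
  1P = (14, 12)
  2P = (5, 7)
  3P = (13, 15)
Match found at i = 3.

k = 3


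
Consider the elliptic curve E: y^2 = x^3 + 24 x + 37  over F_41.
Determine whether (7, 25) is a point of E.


Check whether y^2 = x^3 + 24 x + 37 (mod 41) for (x, y) = (7, 25).
LHS: y^2 = 25^2 mod 41 = 10
RHS: x^3 + 24 x + 37 = 7^3 + 24*7 + 37 mod 41 = 15
LHS != RHS

No, not on the curve


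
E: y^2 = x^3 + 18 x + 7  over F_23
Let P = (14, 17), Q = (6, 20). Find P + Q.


P != Q, so use the chord formula.
s = (y2 - y1) / (x2 - x1) = (3) / (15) mod 23 = 14
x3 = s^2 - x1 - x2 mod 23 = 14^2 - 14 - 6 = 15
y3 = s (x1 - x3) - y1 mod 23 = 14 * (14 - 15) - 17 = 15

P + Q = (15, 15)


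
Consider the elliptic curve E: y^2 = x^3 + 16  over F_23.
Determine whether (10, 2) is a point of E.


Check whether y^2 = x^3 + 0 x + 16 (mod 23) for (x, y) = (10, 2).
LHS: y^2 = 2^2 mod 23 = 4
RHS: x^3 + 0 x + 16 = 10^3 + 0*10 + 16 mod 23 = 4
LHS = RHS

Yes, on the curve


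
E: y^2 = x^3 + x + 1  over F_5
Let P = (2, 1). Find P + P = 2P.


Doubling: s = (3 x1^2 + a) / (2 y1)
s = (3*2^2 + 1) / (2*1) mod 5 = 4
x3 = s^2 - 2 x1 mod 5 = 4^2 - 2*2 = 2
y3 = s (x1 - x3) - y1 mod 5 = 4 * (2 - 2) - 1 = 4

2P = (2, 4)


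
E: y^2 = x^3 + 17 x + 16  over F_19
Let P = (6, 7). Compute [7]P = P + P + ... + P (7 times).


k = 7 = 111_2 (binary, LSB first: 111)
Double-and-add from P = (6, 7):
  bit 0 = 1: acc = O + (6, 7) = (6, 7)
  bit 1 = 1: acc = (6, 7) + (5, 6) = (9, 9)
  bit 2 = 1: acc = (9, 9) + (15, 6) = (0, 15)

7P = (0, 15)


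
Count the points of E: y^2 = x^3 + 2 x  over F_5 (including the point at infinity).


For each x in F_5, count y with y^2 = x^3 + 2 x + 0 mod 5:
  x = 0: RHS = 0, y in [0]  -> 1 point(s)
Affine points: 1. Add the point at infinity: total = 2.

#E(F_5) = 2


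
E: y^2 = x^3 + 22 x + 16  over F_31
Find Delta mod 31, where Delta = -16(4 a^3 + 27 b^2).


4 a^3 + 27 b^2 = 4*22^3 + 27*16^2 = 42592 + 6912 = 49504
Delta = -16 * (49504) = -792064
Delta mod 31 = 17

Delta = 17 (mod 31)


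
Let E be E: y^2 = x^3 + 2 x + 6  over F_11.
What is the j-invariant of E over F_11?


Delta = -16(4 a^3 + 27 b^2) mod 11 = 7
-1728 * (4 a)^3 = -1728 * (4*2)^3 mod 11 = 5
j = 5 * 7^(-1) mod 11 = 7

j = 7 (mod 11)


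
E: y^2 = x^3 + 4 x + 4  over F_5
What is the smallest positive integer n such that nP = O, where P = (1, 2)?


Compute successive multiples of P until we hit O:
  1P = (1, 2)
  2P = (2, 0)
  3P = (1, 3)
  4P = O

ord(P) = 4


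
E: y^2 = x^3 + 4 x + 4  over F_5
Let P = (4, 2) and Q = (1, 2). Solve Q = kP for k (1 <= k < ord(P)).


Enumerate multiples of P until we hit Q = (1, 2):
  1P = (4, 2)
  2P = (1, 2)
Match found at i = 2.

k = 2


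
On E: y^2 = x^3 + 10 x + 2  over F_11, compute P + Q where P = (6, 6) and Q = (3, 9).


P != Q, so use the chord formula.
s = (y2 - y1) / (x2 - x1) = (3) / (8) mod 11 = 10
x3 = s^2 - x1 - x2 mod 11 = 10^2 - 6 - 3 = 3
y3 = s (x1 - x3) - y1 mod 11 = 10 * (6 - 3) - 6 = 2

P + Q = (3, 2)


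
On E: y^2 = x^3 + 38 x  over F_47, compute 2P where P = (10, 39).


Doubling: s = (3 x1^2 + a) / (2 y1)
s = (3*10^2 + 38) / (2*39) mod 47 = 20
x3 = s^2 - 2 x1 mod 47 = 20^2 - 2*10 = 4
y3 = s (x1 - x3) - y1 mod 47 = 20 * (10 - 4) - 39 = 34

2P = (4, 34)


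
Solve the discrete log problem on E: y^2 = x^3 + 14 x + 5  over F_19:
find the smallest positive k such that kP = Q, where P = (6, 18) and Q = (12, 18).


Enumerate multiples of P until we hit Q = (12, 18):
  1P = (6, 18)
  2P = (4, 12)
  3P = (18, 3)
  4P = (12, 18)
Match found at i = 4.

k = 4


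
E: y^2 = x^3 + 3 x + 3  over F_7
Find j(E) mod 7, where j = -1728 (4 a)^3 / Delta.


Delta = -16(4 a^3 + 27 b^2) mod 7 = 5
-1728 * (4 a)^3 = -1728 * (4*3)^3 mod 7 = 6
j = 6 * 5^(-1) mod 7 = 4

j = 4 (mod 7)


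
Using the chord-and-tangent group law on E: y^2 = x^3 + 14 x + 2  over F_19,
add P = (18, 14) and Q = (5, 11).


P != Q, so use the chord formula.
s = (y2 - y1) / (x2 - x1) = (16) / (6) mod 19 = 9
x3 = s^2 - x1 - x2 mod 19 = 9^2 - 18 - 5 = 1
y3 = s (x1 - x3) - y1 mod 19 = 9 * (18 - 1) - 14 = 6

P + Q = (1, 6)


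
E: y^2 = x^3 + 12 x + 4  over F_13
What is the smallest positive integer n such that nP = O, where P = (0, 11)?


Compute successive multiples of P until we hit O:
  1P = (0, 11)
  2P = (9, 3)
  3P = (8, 12)
  4P = (4, 8)
  5P = (12, 11)
  6P = (1, 2)
  7P = (2, 7)
  8P = (2, 6)
  ... (continuing to 15P)
  15P = O

ord(P) = 15


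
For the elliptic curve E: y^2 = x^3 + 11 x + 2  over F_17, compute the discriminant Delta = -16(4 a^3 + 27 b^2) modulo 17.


4 a^3 + 27 b^2 = 4*11^3 + 27*2^2 = 5324 + 108 = 5432
Delta = -16 * (5432) = -86912
Delta mod 17 = 9

Delta = 9 (mod 17)


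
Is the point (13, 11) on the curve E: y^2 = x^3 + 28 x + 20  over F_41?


Check whether y^2 = x^3 + 28 x + 20 (mod 41) for (x, y) = (13, 11).
LHS: y^2 = 11^2 mod 41 = 39
RHS: x^3 + 28 x + 20 = 13^3 + 28*13 + 20 mod 41 = 39
LHS = RHS

Yes, on the curve


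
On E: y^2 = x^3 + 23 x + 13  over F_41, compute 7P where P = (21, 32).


k = 7 = 111_2 (binary, LSB first: 111)
Double-and-add from P = (21, 32):
  bit 0 = 1: acc = O + (21, 32) = (21, 32)
  bit 1 = 1: acc = (21, 32) + (38, 32) = (23, 9)
  bit 2 = 1: acc = (23, 9) + (37, 29) = (14, 39)

7P = (14, 39)


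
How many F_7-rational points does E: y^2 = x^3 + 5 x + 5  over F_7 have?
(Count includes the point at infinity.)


For each x in F_7, count y with y^2 = x^3 + 5 x + 5 mod 7:
  x = 1: RHS = 4, y in [2, 5]  -> 2 point(s)
  x = 2: RHS = 2, y in [3, 4]  -> 2 point(s)
  x = 5: RHS = 1, y in [1, 6]  -> 2 point(s)
Affine points: 6. Add the point at infinity: total = 7.

#E(F_7) = 7


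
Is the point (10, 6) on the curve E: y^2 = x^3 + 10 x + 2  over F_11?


Check whether y^2 = x^3 + 10 x + 2 (mod 11) for (x, y) = (10, 6).
LHS: y^2 = 6^2 mod 11 = 3
RHS: x^3 + 10 x + 2 = 10^3 + 10*10 + 2 mod 11 = 2
LHS != RHS

No, not on the curve


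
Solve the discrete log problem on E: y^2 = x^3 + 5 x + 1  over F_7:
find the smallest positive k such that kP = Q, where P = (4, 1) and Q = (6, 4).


Enumerate multiples of P until we hit Q = (6, 4):
  1P = (4, 1)
  2P = (3, 1)
  3P = (0, 6)
  4P = (5, 2)
  5P = (6, 4)
Match found at i = 5.

k = 5


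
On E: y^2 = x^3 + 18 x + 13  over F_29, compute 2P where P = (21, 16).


Doubling: s = (3 x1^2 + a) / (2 y1)
s = (3*21^2 + 18) / (2*16) mod 29 = 12
x3 = s^2 - 2 x1 mod 29 = 12^2 - 2*21 = 15
y3 = s (x1 - x3) - y1 mod 29 = 12 * (21 - 15) - 16 = 27

2P = (15, 27)


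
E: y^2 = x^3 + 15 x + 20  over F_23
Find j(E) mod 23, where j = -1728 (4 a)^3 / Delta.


Delta = -16(4 a^3 + 27 b^2) mod 23 = 15
-1728 * (4 a)^3 = -1728 * (4*15)^3 mod 23 = 2
j = 2 * 15^(-1) mod 23 = 17

j = 17 (mod 23)


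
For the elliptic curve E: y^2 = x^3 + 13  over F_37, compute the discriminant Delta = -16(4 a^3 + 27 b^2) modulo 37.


4 a^3 + 27 b^2 = 4*0^3 + 27*13^2 = 0 + 4563 = 4563
Delta = -16 * (4563) = -73008
Delta mod 37 = 30

Delta = 30 (mod 37)


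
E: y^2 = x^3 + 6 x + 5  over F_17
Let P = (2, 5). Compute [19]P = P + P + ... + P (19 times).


k = 19 = 10011_2 (binary, LSB first: 11001)
Double-and-add from P = (2, 5):
  bit 0 = 1: acc = O + (2, 5) = (2, 5)
  bit 1 = 1: acc = (2, 5) + (4, 5) = (11, 12)
  bit 2 = 0: acc unchanged = (11, 12)
  bit 3 = 0: acc unchanged = (11, 12)
  bit 4 = 1: acc = (11, 12) + (3, 4) = (4, 12)

19P = (4, 12)


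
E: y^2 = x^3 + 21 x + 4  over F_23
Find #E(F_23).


For each x in F_23, count y with y^2 = x^3 + 21 x + 4 mod 23:
  x = 0: RHS = 4, y in [2, 21]  -> 2 point(s)
  x = 1: RHS = 3, y in [7, 16]  -> 2 point(s)
  x = 2: RHS = 8, y in [10, 13]  -> 2 point(s)
  x = 3: RHS = 2, y in [5, 18]  -> 2 point(s)
  x = 5: RHS = 4, y in [2, 21]  -> 2 point(s)
  x = 6: RHS = 1, y in [1, 22]  -> 2 point(s)
  x = 9: RHS = 2, y in [5, 18]  -> 2 point(s)
  x = 10: RHS = 18, y in [8, 15]  -> 2 point(s)
  x = 11: RHS = 2, y in [5, 18]  -> 2 point(s)
  x = 12: RHS = 6, y in [11, 12]  -> 2 point(s)
  x = 13: RHS = 13, y in [6, 17]  -> 2 point(s)
  x = 14: RHS = 6, y in [11, 12]  -> 2 point(s)
  x = 18: RHS = 4, y in [2, 21]  -> 2 point(s)
  x = 20: RHS = 6, y in [11, 12]  -> 2 point(s)
  x = 21: RHS = 0, y in [0]  -> 1 point(s)
Affine points: 29. Add the point at infinity: total = 30.

#E(F_23) = 30


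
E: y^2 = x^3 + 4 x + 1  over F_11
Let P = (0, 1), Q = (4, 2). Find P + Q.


P != Q, so use the chord formula.
s = (y2 - y1) / (x2 - x1) = (1) / (4) mod 11 = 3
x3 = s^2 - x1 - x2 mod 11 = 3^2 - 0 - 4 = 5
y3 = s (x1 - x3) - y1 mod 11 = 3 * (0 - 5) - 1 = 6

P + Q = (5, 6)


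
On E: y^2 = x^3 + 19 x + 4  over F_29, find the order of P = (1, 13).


Compute successive multiples of P until we hit O:
  1P = (1, 13)
  2P = (26, 6)
  3P = (25, 3)
  4P = (7, 4)
  5P = (16, 24)
  6P = (3, 1)
  7P = (3, 28)
  8P = (16, 5)
  ... (continuing to 13P)
  13P = O

ord(P) = 13


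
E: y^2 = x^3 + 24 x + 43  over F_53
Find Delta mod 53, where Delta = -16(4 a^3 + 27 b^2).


4 a^3 + 27 b^2 = 4*24^3 + 27*43^2 = 55296 + 49923 = 105219
Delta = -16 * (105219) = -1683504
Delta mod 53 = 41

Delta = 41 (mod 53)


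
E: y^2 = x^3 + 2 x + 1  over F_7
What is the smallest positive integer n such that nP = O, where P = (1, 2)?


Compute successive multiples of P until we hit O:
  1P = (1, 2)
  2P = (0, 1)
  3P = (0, 6)
  4P = (1, 5)
  5P = O

ord(P) = 5


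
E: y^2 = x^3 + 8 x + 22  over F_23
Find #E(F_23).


For each x in F_23, count y with y^2 = x^3 + 8 x + 22 mod 23:
  x = 1: RHS = 8, y in [10, 13]  -> 2 point(s)
  x = 2: RHS = 0, y in [0]  -> 1 point(s)
  x = 3: RHS = 4, y in [2, 21]  -> 2 point(s)
  x = 4: RHS = 3, y in [7, 16]  -> 2 point(s)
  x = 5: RHS = 3, y in [7, 16]  -> 2 point(s)
  x = 8: RHS = 0, y in [0]  -> 1 point(s)
  x = 9: RHS = 18, y in [8, 15]  -> 2 point(s)
  x = 12: RHS = 6, y in [11, 12]  -> 2 point(s)
  x = 13: RHS = 0, y in [0]  -> 1 point(s)
  x = 14: RHS = 3, y in [7, 16]  -> 2 point(s)
  x = 18: RHS = 18, y in [8, 15]  -> 2 point(s)
  x = 19: RHS = 18, y in [8, 15]  -> 2 point(s)
  x = 22: RHS = 13, y in [6, 17]  -> 2 point(s)
Affine points: 23. Add the point at infinity: total = 24.

#E(F_23) = 24


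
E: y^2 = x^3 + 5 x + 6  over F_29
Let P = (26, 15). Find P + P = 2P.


Doubling: s = (3 x1^2 + a) / (2 y1)
s = (3*26^2 + 5) / (2*15) mod 29 = 3
x3 = s^2 - 2 x1 mod 29 = 3^2 - 2*26 = 15
y3 = s (x1 - x3) - y1 mod 29 = 3 * (26 - 15) - 15 = 18

2P = (15, 18)


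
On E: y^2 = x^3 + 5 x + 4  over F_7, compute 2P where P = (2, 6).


k = 2 = 10_2 (binary, LSB first: 01)
Double-and-add from P = (2, 6):
  bit 0 = 0: acc unchanged = O
  bit 1 = 1: acc = O + (0, 5) = (0, 5)

2P = (0, 5)


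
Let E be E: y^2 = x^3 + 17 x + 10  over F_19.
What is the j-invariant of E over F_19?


Delta = -16(4 a^3 + 27 b^2) mod 19 = 5
-1728 * (4 a)^3 = -1728 * (4*17)^3 mod 19 = 1
j = 1 * 5^(-1) mod 19 = 4

j = 4 (mod 19)


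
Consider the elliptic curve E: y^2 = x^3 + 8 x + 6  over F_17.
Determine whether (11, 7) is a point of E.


Check whether y^2 = x^3 + 8 x + 6 (mod 17) for (x, y) = (11, 7).
LHS: y^2 = 7^2 mod 17 = 15
RHS: x^3 + 8 x + 6 = 11^3 + 8*11 + 6 mod 17 = 14
LHS != RHS

No, not on the curve


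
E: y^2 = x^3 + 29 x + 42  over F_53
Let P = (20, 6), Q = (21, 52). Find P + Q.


P != Q, so use the chord formula.
s = (y2 - y1) / (x2 - x1) = (46) / (1) mod 53 = 46
x3 = s^2 - x1 - x2 mod 53 = 46^2 - 20 - 21 = 8
y3 = s (x1 - x3) - y1 mod 53 = 46 * (20 - 8) - 6 = 16

P + Q = (8, 16)


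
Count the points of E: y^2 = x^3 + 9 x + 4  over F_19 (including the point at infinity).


For each x in F_19, count y with y^2 = x^3 + 9 x + 4 mod 19:
  x = 0: RHS = 4, y in [2, 17]  -> 2 point(s)
  x = 2: RHS = 11, y in [7, 12]  -> 2 point(s)
  x = 3: RHS = 1, y in [1, 18]  -> 2 point(s)
  x = 4: RHS = 9, y in [3, 16]  -> 2 point(s)
  x = 7: RHS = 11, y in [7, 12]  -> 2 point(s)
  x = 9: RHS = 16, y in [4, 15]  -> 2 point(s)
  x = 10: RHS = 11, y in [7, 12]  -> 2 point(s)
  x = 11: RHS = 9, y in [3, 16]  -> 2 point(s)
  x = 12: RHS = 16, y in [4, 15]  -> 2 point(s)
  x = 13: RHS = 0, y in [0]  -> 1 point(s)
  x = 14: RHS = 5, y in [9, 10]  -> 2 point(s)
  x = 16: RHS = 7, y in [8, 11]  -> 2 point(s)
  x = 17: RHS = 16, y in [4, 15]  -> 2 point(s)
Affine points: 25. Add the point at infinity: total = 26.

#E(F_19) = 26


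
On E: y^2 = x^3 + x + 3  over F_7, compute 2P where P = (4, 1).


Doubling: s = (3 x1^2 + a) / (2 y1)
s = (3*4^2 + 1) / (2*1) mod 7 = 0
x3 = s^2 - 2 x1 mod 7 = 0^2 - 2*4 = 6
y3 = s (x1 - x3) - y1 mod 7 = 0 * (4 - 6) - 1 = 6

2P = (6, 6)


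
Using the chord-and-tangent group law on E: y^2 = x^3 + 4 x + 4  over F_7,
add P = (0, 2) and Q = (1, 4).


P != Q, so use the chord formula.
s = (y2 - y1) / (x2 - x1) = (2) / (1) mod 7 = 2
x3 = s^2 - x1 - x2 mod 7 = 2^2 - 0 - 1 = 3
y3 = s (x1 - x3) - y1 mod 7 = 2 * (0 - 3) - 2 = 6

P + Q = (3, 6)


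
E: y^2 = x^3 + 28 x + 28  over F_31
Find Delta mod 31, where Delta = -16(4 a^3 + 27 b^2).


4 a^3 + 27 b^2 = 4*28^3 + 27*28^2 = 87808 + 21168 = 108976
Delta = -16 * (108976) = -1743616
Delta mod 31 = 10

Delta = 10 (mod 31)


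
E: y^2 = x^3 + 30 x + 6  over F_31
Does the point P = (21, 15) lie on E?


Check whether y^2 = x^3 + 30 x + 6 (mod 31) for (x, y) = (21, 15).
LHS: y^2 = 15^2 mod 31 = 8
RHS: x^3 + 30 x + 6 = 21^3 + 30*21 + 6 mod 31 = 8
LHS = RHS

Yes, on the curve


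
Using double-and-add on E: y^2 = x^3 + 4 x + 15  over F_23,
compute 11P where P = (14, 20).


k = 11 = 1011_2 (binary, LSB first: 1101)
Double-and-add from P = (14, 20):
  bit 0 = 1: acc = O + (14, 20) = (14, 20)
  bit 1 = 1: acc = (14, 20) + (19, 21) = (2, 10)
  bit 2 = 0: acc unchanged = (2, 10)
  bit 3 = 1: acc = (2, 10) + (18, 10) = (3, 13)

11P = (3, 13)


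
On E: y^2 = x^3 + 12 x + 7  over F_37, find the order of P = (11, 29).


Compute successive multiples of P until we hit O:
  1P = (11, 29)
  2P = (19, 29)
  3P = (7, 8)
  4P = (35, 30)
  5P = (21, 23)
  6P = (32, 28)
  7P = (6, 6)
  8P = (16, 22)
  ... (continuing to 39P)
  39P = O

ord(P) = 39


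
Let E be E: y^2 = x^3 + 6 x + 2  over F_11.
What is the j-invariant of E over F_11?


Delta = -16(4 a^3 + 27 b^2) mod 11 = 2
-1728 * (4 a)^3 = -1728 * (4*6)^3 mod 11 = 3
j = 3 * 2^(-1) mod 11 = 7

j = 7 (mod 11)


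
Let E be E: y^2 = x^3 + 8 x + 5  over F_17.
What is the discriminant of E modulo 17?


4 a^3 + 27 b^2 = 4*8^3 + 27*5^2 = 2048 + 675 = 2723
Delta = -16 * (2723) = -43568
Delta mod 17 = 3

Delta = 3 (mod 17)


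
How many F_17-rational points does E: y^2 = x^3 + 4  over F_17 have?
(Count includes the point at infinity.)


For each x in F_17, count y with y^2 = x^3 + 0 x + 4 mod 17:
  x = 0: RHS = 4, y in [2, 15]  -> 2 point(s)
  x = 4: RHS = 0, y in [0]  -> 1 point(s)
  x = 6: RHS = 16, y in [4, 13]  -> 2 point(s)
  x = 9: RHS = 2, y in [6, 11]  -> 2 point(s)
  x = 10: RHS = 1, y in [1, 16]  -> 2 point(s)
  x = 11: RHS = 9, y in [3, 14]  -> 2 point(s)
  x = 12: RHS = 15, y in [7, 10]  -> 2 point(s)
  x = 13: RHS = 8, y in [5, 12]  -> 2 point(s)
  x = 15: RHS = 13, y in [8, 9]  -> 2 point(s)
Affine points: 17. Add the point at infinity: total = 18.

#E(F_17) = 18


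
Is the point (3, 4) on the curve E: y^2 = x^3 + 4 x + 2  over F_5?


Check whether y^2 = x^3 + 4 x + 2 (mod 5) for (x, y) = (3, 4).
LHS: y^2 = 4^2 mod 5 = 1
RHS: x^3 + 4 x + 2 = 3^3 + 4*3 + 2 mod 5 = 1
LHS = RHS

Yes, on the curve


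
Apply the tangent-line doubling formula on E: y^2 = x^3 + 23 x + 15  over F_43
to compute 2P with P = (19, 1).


Doubling: s = (3 x1^2 + a) / (2 y1)
s = (3*19^2 + 23) / (2*1) mod 43 = 37
x3 = s^2 - 2 x1 mod 43 = 37^2 - 2*19 = 41
y3 = s (x1 - x3) - y1 mod 43 = 37 * (19 - 41) - 1 = 2

2P = (41, 2)


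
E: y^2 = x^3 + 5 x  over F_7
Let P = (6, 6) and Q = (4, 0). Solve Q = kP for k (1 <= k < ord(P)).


Enumerate multiples of P until we hit Q = (4, 0):
  1P = (6, 6)
  2P = (4, 0)
Match found at i = 2.

k = 2


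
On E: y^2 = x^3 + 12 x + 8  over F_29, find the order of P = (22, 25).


Compute successive multiples of P until we hit O:
  1P = (22, 25)
  2P = (8, 23)
  3P = (15, 5)
  4P = (12, 16)
  5P = (28, 16)
  6P = (3, 19)
  7P = (9, 2)
  8P = (14, 7)
  ... (continuing to 30P)
  30P = O

ord(P) = 30


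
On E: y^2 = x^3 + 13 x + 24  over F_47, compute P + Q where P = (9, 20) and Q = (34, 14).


P != Q, so use the chord formula.
s = (y2 - y1) / (x2 - x1) = (41) / (25) mod 47 = 43
x3 = s^2 - x1 - x2 mod 47 = 43^2 - 9 - 34 = 20
y3 = s (x1 - x3) - y1 mod 47 = 43 * (9 - 20) - 20 = 24

P + Q = (20, 24)


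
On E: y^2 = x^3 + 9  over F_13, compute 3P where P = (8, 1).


k = 3 = 11_2 (binary, LSB first: 11)
Double-and-add from P = (8, 1):
  bit 0 = 1: acc = O + (8, 1) = (8, 1)
  bit 1 = 1: acc = (8, 1) + (9, 7) = (6, 11)

3P = (6, 11)


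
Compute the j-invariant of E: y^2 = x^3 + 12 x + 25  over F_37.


Delta = -16(4 a^3 + 27 b^2) mod 37 = 27
-1728 * (4 a)^3 = -1728 * (4*12)^3 mod 37 = 26
j = 26 * 27^(-1) mod 37 = 27

j = 27 (mod 37)


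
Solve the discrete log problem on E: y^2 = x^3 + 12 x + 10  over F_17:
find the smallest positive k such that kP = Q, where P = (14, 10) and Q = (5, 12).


Enumerate multiples of P until we hit Q = (5, 12):
  1P = (14, 10)
  2P = (5, 5)
  3P = (13, 0)
  4P = (5, 12)
Match found at i = 4.

k = 4


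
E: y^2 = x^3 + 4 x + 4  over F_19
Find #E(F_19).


For each x in F_19, count y with y^2 = x^3 + 4 x + 4 mod 19:
  x = 0: RHS = 4, y in [2, 17]  -> 2 point(s)
  x = 1: RHS = 9, y in [3, 16]  -> 2 point(s)
  x = 2: RHS = 1, y in [1, 18]  -> 2 point(s)
  x = 3: RHS = 5, y in [9, 10]  -> 2 point(s)
  x = 5: RHS = 16, y in [4, 15]  -> 2 point(s)
  x = 6: RHS = 16, y in [4, 15]  -> 2 point(s)
  x = 8: RHS = 16, y in [4, 15]  -> 2 point(s)
  x = 9: RHS = 9, y in [3, 16]  -> 2 point(s)
  x = 11: RHS = 11, y in [7, 12]  -> 2 point(s)
  x = 13: RHS = 11, y in [7, 12]  -> 2 point(s)
  x = 14: RHS = 11, y in [7, 12]  -> 2 point(s)
  x = 15: RHS = 0, y in [0]  -> 1 point(s)
  x = 17: RHS = 7, y in [8, 11]  -> 2 point(s)
Affine points: 25. Add the point at infinity: total = 26.

#E(F_19) = 26


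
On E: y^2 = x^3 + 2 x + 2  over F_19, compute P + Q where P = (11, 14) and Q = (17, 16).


P != Q, so use the chord formula.
s = (y2 - y1) / (x2 - x1) = (2) / (6) mod 19 = 13
x3 = s^2 - x1 - x2 mod 19 = 13^2 - 11 - 17 = 8
y3 = s (x1 - x3) - y1 mod 19 = 13 * (11 - 8) - 14 = 6

P + Q = (8, 6)


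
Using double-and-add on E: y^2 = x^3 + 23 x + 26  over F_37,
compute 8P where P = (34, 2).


k = 8 = 1000_2 (binary, LSB first: 0001)
Double-and-add from P = (34, 2):
  bit 0 = 0: acc unchanged = O
  bit 1 = 0: acc unchanged = O
  bit 2 = 0: acc unchanged = O
  bit 3 = 1: acc = O + (9, 0) = (9, 0)

8P = (9, 0)


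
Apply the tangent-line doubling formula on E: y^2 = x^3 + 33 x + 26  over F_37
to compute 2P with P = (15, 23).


Doubling: s = (3 x1^2 + a) / (2 y1)
s = (3*15^2 + 33) / (2*23) mod 37 = 17
x3 = s^2 - 2 x1 mod 37 = 17^2 - 2*15 = 0
y3 = s (x1 - x3) - y1 mod 37 = 17 * (15 - 0) - 23 = 10

2P = (0, 10)


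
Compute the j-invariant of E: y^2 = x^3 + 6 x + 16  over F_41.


Delta = -16(4 a^3 + 27 b^2) mod 41 = 19
-1728 * (4 a)^3 = -1728 * (4*6)^3 mod 41 = 40
j = 40 * 19^(-1) mod 41 = 28

j = 28 (mod 41)


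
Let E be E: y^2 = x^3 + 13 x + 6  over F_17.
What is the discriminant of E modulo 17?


4 a^3 + 27 b^2 = 4*13^3 + 27*6^2 = 8788 + 972 = 9760
Delta = -16 * (9760) = -156160
Delta mod 17 = 2

Delta = 2 (mod 17)


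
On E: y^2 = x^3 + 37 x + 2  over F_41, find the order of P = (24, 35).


Compute successive multiples of P until we hit O:
  1P = (24, 35)
  2P = (1, 9)
  3P = (11, 10)
  4P = (8, 21)
  5P = (4, 3)
  6P = (9, 30)
  7P = (40, 28)
  8P = (27, 15)
  ... (continuing to 51P)
  51P = O

ord(P) = 51


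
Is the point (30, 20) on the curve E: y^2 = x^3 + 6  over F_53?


Check whether y^2 = x^3 + 0 x + 6 (mod 53) for (x, y) = (30, 20).
LHS: y^2 = 20^2 mod 53 = 29
RHS: x^3 + 0 x + 6 = 30^3 + 0*30 + 6 mod 53 = 29
LHS = RHS

Yes, on the curve


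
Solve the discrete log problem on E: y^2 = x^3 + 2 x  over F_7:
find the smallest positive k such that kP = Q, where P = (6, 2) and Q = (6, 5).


Enumerate multiples of P until we hit Q = (6, 5):
  1P = (6, 2)
  2P = (4, 4)
  3P = (5, 4)
  4P = (0, 0)
  5P = (5, 3)
  6P = (4, 3)
  7P = (6, 5)
Match found at i = 7.

k = 7
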